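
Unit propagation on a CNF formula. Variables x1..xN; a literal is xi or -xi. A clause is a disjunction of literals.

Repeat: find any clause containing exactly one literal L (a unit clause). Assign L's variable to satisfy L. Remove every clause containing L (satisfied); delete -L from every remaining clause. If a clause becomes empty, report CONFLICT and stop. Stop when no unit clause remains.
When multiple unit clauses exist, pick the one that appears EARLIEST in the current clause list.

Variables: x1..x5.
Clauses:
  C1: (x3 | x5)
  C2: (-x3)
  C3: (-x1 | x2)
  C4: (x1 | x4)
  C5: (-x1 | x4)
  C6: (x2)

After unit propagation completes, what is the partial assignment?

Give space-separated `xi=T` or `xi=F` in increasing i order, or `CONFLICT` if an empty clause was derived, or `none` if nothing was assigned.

unit clause [-3] forces x3=F; simplify:
  drop 3 from [3, 5] -> [5]
  satisfied 1 clause(s); 5 remain; assigned so far: [3]
unit clause [5] forces x5=T; simplify:
  satisfied 1 clause(s); 4 remain; assigned so far: [3, 5]
unit clause [2] forces x2=T; simplify:
  satisfied 2 clause(s); 2 remain; assigned so far: [2, 3, 5]

Answer: x2=T x3=F x5=T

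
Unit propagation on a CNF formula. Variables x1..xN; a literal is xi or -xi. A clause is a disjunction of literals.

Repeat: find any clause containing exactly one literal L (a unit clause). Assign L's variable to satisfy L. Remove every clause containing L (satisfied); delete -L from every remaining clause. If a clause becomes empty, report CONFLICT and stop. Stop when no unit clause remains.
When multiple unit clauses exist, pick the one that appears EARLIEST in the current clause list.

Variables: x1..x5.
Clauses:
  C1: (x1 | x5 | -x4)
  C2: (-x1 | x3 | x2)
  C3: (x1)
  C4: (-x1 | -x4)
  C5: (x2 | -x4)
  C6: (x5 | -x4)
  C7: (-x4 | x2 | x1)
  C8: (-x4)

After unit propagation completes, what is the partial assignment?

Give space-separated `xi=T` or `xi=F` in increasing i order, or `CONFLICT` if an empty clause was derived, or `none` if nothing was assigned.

Answer: x1=T x4=F

Derivation:
unit clause [1] forces x1=T; simplify:
  drop -1 from [-1, 3, 2] -> [3, 2]
  drop -1 from [-1, -4] -> [-4]
  satisfied 3 clause(s); 5 remain; assigned so far: [1]
unit clause [-4] forces x4=F; simplify:
  satisfied 4 clause(s); 1 remain; assigned so far: [1, 4]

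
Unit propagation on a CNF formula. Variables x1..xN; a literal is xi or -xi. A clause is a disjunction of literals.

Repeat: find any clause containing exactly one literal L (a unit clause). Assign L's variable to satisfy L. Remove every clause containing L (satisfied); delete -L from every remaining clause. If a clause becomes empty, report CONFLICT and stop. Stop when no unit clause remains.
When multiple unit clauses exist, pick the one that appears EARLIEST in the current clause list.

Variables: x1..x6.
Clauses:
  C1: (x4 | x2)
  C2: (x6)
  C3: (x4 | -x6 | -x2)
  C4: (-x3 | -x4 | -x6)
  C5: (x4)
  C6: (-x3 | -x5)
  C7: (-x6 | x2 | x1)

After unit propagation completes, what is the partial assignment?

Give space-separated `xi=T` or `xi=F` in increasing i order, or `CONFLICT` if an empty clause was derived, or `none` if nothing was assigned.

unit clause [6] forces x6=T; simplify:
  drop -6 from [4, -6, -2] -> [4, -2]
  drop -6 from [-3, -4, -6] -> [-3, -4]
  drop -6 from [-6, 2, 1] -> [2, 1]
  satisfied 1 clause(s); 6 remain; assigned so far: [6]
unit clause [4] forces x4=T; simplify:
  drop -4 from [-3, -4] -> [-3]
  satisfied 3 clause(s); 3 remain; assigned so far: [4, 6]
unit clause [-3] forces x3=F; simplify:
  satisfied 2 clause(s); 1 remain; assigned so far: [3, 4, 6]

Answer: x3=F x4=T x6=T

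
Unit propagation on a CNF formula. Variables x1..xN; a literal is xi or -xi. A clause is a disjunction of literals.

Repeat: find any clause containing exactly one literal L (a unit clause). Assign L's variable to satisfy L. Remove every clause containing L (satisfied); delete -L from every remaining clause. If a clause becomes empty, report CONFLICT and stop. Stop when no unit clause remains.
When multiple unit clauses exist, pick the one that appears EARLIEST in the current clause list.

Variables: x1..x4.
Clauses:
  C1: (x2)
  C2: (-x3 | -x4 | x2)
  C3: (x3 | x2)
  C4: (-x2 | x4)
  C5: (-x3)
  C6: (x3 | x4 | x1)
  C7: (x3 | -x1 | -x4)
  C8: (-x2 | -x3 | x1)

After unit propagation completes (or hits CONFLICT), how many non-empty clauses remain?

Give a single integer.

Answer: 0

Derivation:
unit clause [2] forces x2=T; simplify:
  drop -2 from [-2, 4] -> [4]
  drop -2 from [-2, -3, 1] -> [-3, 1]
  satisfied 3 clause(s); 5 remain; assigned so far: [2]
unit clause [4] forces x4=T; simplify:
  drop -4 from [3, -1, -4] -> [3, -1]
  satisfied 2 clause(s); 3 remain; assigned so far: [2, 4]
unit clause [-3] forces x3=F; simplify:
  drop 3 from [3, -1] -> [-1]
  satisfied 2 clause(s); 1 remain; assigned so far: [2, 3, 4]
unit clause [-1] forces x1=F; simplify:
  satisfied 1 clause(s); 0 remain; assigned so far: [1, 2, 3, 4]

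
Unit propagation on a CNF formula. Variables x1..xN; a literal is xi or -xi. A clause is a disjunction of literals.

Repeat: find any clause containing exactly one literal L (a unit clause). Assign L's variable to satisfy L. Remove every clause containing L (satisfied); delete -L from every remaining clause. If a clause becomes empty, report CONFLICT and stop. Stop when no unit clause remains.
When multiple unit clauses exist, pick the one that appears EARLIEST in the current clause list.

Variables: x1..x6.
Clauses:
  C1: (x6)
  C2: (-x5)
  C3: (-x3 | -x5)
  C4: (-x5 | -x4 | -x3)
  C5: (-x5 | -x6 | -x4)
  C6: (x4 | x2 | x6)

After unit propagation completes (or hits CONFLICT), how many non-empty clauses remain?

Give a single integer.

Answer: 0

Derivation:
unit clause [6] forces x6=T; simplify:
  drop -6 from [-5, -6, -4] -> [-5, -4]
  satisfied 2 clause(s); 4 remain; assigned so far: [6]
unit clause [-5] forces x5=F; simplify:
  satisfied 4 clause(s); 0 remain; assigned so far: [5, 6]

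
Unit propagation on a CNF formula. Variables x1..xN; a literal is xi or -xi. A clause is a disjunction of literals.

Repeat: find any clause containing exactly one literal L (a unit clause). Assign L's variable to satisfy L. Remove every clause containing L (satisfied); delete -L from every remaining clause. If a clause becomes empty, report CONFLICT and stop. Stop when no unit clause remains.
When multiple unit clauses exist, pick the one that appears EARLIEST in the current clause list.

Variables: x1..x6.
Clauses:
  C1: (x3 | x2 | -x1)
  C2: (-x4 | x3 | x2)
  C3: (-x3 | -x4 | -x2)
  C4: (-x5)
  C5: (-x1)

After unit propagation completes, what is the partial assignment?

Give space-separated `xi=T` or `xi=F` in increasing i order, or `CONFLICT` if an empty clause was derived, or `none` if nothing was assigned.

unit clause [-5] forces x5=F; simplify:
  satisfied 1 clause(s); 4 remain; assigned so far: [5]
unit clause [-1] forces x1=F; simplify:
  satisfied 2 clause(s); 2 remain; assigned so far: [1, 5]

Answer: x1=F x5=F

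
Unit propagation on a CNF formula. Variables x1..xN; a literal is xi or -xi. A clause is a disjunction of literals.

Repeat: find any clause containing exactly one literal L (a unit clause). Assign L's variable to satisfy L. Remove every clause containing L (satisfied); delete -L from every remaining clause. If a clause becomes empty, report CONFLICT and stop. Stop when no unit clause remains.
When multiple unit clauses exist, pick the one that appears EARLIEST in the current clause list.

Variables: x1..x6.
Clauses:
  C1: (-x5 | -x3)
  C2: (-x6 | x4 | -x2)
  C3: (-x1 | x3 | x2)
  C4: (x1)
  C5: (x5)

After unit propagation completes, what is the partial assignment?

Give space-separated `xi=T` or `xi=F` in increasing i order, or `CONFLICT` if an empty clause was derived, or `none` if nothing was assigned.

Answer: x1=T x2=T x3=F x5=T

Derivation:
unit clause [1] forces x1=T; simplify:
  drop -1 from [-1, 3, 2] -> [3, 2]
  satisfied 1 clause(s); 4 remain; assigned so far: [1]
unit clause [5] forces x5=T; simplify:
  drop -5 from [-5, -3] -> [-3]
  satisfied 1 clause(s); 3 remain; assigned so far: [1, 5]
unit clause [-3] forces x3=F; simplify:
  drop 3 from [3, 2] -> [2]
  satisfied 1 clause(s); 2 remain; assigned so far: [1, 3, 5]
unit clause [2] forces x2=T; simplify:
  drop -2 from [-6, 4, -2] -> [-6, 4]
  satisfied 1 clause(s); 1 remain; assigned so far: [1, 2, 3, 5]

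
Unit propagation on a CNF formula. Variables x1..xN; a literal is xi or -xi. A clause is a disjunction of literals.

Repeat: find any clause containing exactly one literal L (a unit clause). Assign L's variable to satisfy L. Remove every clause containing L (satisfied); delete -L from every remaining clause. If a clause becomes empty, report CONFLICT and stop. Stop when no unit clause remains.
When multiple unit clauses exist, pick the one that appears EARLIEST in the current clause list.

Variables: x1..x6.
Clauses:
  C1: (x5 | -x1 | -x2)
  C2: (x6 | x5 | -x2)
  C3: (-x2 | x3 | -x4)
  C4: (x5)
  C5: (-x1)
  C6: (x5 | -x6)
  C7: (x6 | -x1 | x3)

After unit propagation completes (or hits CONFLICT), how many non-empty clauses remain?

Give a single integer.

Answer: 1

Derivation:
unit clause [5] forces x5=T; simplify:
  satisfied 4 clause(s); 3 remain; assigned so far: [5]
unit clause [-1] forces x1=F; simplify:
  satisfied 2 clause(s); 1 remain; assigned so far: [1, 5]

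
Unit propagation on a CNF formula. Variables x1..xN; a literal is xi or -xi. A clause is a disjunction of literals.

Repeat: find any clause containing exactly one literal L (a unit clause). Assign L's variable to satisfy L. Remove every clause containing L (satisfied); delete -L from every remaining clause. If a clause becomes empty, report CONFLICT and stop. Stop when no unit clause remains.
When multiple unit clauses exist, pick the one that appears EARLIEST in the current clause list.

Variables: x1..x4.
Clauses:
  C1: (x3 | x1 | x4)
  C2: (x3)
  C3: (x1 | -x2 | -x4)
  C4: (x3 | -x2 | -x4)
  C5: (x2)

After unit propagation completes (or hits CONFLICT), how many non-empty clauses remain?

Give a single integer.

Answer: 1

Derivation:
unit clause [3] forces x3=T; simplify:
  satisfied 3 clause(s); 2 remain; assigned so far: [3]
unit clause [2] forces x2=T; simplify:
  drop -2 from [1, -2, -4] -> [1, -4]
  satisfied 1 clause(s); 1 remain; assigned so far: [2, 3]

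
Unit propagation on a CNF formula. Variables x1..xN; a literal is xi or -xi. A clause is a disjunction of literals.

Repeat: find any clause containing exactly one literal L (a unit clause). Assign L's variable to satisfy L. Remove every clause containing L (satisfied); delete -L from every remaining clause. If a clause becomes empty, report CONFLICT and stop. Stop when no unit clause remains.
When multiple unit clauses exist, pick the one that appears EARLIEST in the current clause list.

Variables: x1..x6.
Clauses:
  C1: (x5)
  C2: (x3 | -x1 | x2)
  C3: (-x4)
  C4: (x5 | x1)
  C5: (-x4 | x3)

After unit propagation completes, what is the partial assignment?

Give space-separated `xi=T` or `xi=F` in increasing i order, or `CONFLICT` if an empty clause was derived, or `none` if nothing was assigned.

unit clause [5] forces x5=T; simplify:
  satisfied 2 clause(s); 3 remain; assigned so far: [5]
unit clause [-4] forces x4=F; simplify:
  satisfied 2 clause(s); 1 remain; assigned so far: [4, 5]

Answer: x4=F x5=T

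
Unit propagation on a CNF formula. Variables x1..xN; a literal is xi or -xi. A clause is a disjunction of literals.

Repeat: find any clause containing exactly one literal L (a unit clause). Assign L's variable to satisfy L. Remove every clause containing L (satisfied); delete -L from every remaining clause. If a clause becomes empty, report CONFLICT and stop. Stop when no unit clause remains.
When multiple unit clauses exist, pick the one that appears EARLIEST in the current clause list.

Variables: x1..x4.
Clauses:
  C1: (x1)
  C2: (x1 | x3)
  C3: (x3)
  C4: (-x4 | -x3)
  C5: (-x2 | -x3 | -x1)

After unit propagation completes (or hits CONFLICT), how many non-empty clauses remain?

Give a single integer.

Answer: 0

Derivation:
unit clause [1] forces x1=T; simplify:
  drop -1 from [-2, -3, -1] -> [-2, -3]
  satisfied 2 clause(s); 3 remain; assigned so far: [1]
unit clause [3] forces x3=T; simplify:
  drop -3 from [-4, -3] -> [-4]
  drop -3 from [-2, -3] -> [-2]
  satisfied 1 clause(s); 2 remain; assigned so far: [1, 3]
unit clause [-4] forces x4=F; simplify:
  satisfied 1 clause(s); 1 remain; assigned so far: [1, 3, 4]
unit clause [-2] forces x2=F; simplify:
  satisfied 1 clause(s); 0 remain; assigned so far: [1, 2, 3, 4]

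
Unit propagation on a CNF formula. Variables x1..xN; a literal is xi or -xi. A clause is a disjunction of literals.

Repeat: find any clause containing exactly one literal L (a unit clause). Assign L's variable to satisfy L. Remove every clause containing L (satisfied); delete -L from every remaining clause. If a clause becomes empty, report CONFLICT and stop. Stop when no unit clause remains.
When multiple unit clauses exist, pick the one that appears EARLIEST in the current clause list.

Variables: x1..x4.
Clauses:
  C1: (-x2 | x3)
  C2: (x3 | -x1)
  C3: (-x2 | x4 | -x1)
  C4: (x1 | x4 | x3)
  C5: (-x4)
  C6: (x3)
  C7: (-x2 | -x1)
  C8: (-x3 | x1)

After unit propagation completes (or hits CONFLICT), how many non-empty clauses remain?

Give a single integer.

Answer: 0

Derivation:
unit clause [-4] forces x4=F; simplify:
  drop 4 from [-2, 4, -1] -> [-2, -1]
  drop 4 from [1, 4, 3] -> [1, 3]
  satisfied 1 clause(s); 7 remain; assigned so far: [4]
unit clause [3] forces x3=T; simplify:
  drop -3 from [-3, 1] -> [1]
  satisfied 4 clause(s); 3 remain; assigned so far: [3, 4]
unit clause [1] forces x1=T; simplify:
  drop -1 from [-2, -1] -> [-2]
  drop -1 from [-2, -1] -> [-2]
  satisfied 1 clause(s); 2 remain; assigned so far: [1, 3, 4]
unit clause [-2] forces x2=F; simplify:
  satisfied 2 clause(s); 0 remain; assigned so far: [1, 2, 3, 4]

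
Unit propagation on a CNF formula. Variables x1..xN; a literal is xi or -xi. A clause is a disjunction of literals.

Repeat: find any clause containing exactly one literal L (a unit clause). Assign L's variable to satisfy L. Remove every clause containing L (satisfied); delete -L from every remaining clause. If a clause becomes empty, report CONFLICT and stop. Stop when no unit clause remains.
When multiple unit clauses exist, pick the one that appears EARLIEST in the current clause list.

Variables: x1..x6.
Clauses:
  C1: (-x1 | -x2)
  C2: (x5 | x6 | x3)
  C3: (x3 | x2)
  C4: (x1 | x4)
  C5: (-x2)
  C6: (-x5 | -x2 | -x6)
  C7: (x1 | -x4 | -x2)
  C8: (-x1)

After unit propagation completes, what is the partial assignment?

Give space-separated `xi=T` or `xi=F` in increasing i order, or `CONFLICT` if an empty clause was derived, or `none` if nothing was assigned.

Answer: x1=F x2=F x3=T x4=T

Derivation:
unit clause [-2] forces x2=F; simplify:
  drop 2 from [3, 2] -> [3]
  satisfied 4 clause(s); 4 remain; assigned so far: [2]
unit clause [3] forces x3=T; simplify:
  satisfied 2 clause(s); 2 remain; assigned so far: [2, 3]
unit clause [-1] forces x1=F; simplify:
  drop 1 from [1, 4] -> [4]
  satisfied 1 clause(s); 1 remain; assigned so far: [1, 2, 3]
unit clause [4] forces x4=T; simplify:
  satisfied 1 clause(s); 0 remain; assigned so far: [1, 2, 3, 4]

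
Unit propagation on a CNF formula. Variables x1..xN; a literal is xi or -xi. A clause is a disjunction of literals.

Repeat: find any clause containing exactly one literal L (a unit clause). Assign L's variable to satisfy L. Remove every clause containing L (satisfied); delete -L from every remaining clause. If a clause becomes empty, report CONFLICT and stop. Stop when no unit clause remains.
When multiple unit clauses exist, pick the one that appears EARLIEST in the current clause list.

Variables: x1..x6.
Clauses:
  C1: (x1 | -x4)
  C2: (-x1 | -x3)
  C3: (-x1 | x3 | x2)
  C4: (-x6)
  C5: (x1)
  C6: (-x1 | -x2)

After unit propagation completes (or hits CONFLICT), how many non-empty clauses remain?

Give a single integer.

Answer: 0

Derivation:
unit clause [-6] forces x6=F; simplify:
  satisfied 1 clause(s); 5 remain; assigned so far: [6]
unit clause [1] forces x1=T; simplify:
  drop -1 from [-1, -3] -> [-3]
  drop -1 from [-1, 3, 2] -> [3, 2]
  drop -1 from [-1, -2] -> [-2]
  satisfied 2 clause(s); 3 remain; assigned so far: [1, 6]
unit clause [-3] forces x3=F; simplify:
  drop 3 from [3, 2] -> [2]
  satisfied 1 clause(s); 2 remain; assigned so far: [1, 3, 6]
unit clause [2] forces x2=T; simplify:
  drop -2 from [-2] -> [] (empty!)
  satisfied 1 clause(s); 1 remain; assigned so far: [1, 2, 3, 6]
CONFLICT (empty clause)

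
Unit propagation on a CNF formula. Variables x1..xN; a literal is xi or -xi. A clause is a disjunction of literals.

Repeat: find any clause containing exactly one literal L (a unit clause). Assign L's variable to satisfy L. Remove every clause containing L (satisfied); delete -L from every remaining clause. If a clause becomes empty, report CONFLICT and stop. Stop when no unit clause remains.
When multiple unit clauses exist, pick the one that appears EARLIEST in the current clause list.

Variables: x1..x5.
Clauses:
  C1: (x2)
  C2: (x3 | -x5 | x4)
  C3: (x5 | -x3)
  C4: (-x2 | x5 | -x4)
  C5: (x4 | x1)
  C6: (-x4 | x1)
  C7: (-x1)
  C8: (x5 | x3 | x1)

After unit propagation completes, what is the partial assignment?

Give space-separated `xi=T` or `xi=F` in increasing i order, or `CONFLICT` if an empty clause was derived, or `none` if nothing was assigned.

Answer: CONFLICT

Derivation:
unit clause [2] forces x2=T; simplify:
  drop -2 from [-2, 5, -4] -> [5, -4]
  satisfied 1 clause(s); 7 remain; assigned so far: [2]
unit clause [-1] forces x1=F; simplify:
  drop 1 from [4, 1] -> [4]
  drop 1 from [-4, 1] -> [-4]
  drop 1 from [5, 3, 1] -> [5, 3]
  satisfied 1 clause(s); 6 remain; assigned so far: [1, 2]
unit clause [4] forces x4=T; simplify:
  drop -4 from [5, -4] -> [5]
  drop -4 from [-4] -> [] (empty!)
  satisfied 2 clause(s); 4 remain; assigned so far: [1, 2, 4]
CONFLICT (empty clause)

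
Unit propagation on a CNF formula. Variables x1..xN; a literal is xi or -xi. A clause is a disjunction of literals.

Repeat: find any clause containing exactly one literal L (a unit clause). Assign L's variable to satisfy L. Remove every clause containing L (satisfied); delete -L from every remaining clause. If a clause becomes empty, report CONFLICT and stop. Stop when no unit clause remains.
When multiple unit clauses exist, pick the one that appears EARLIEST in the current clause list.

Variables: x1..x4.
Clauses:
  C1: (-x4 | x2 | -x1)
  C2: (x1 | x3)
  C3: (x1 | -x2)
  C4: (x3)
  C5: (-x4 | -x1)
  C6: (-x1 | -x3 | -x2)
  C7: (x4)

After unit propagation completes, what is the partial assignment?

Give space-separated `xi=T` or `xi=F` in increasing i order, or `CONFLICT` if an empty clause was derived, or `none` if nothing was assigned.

unit clause [3] forces x3=T; simplify:
  drop -3 from [-1, -3, -2] -> [-1, -2]
  satisfied 2 clause(s); 5 remain; assigned so far: [3]
unit clause [4] forces x4=T; simplify:
  drop -4 from [-4, 2, -1] -> [2, -1]
  drop -4 from [-4, -1] -> [-1]
  satisfied 1 clause(s); 4 remain; assigned so far: [3, 4]
unit clause [-1] forces x1=F; simplify:
  drop 1 from [1, -2] -> [-2]
  satisfied 3 clause(s); 1 remain; assigned so far: [1, 3, 4]
unit clause [-2] forces x2=F; simplify:
  satisfied 1 clause(s); 0 remain; assigned so far: [1, 2, 3, 4]

Answer: x1=F x2=F x3=T x4=T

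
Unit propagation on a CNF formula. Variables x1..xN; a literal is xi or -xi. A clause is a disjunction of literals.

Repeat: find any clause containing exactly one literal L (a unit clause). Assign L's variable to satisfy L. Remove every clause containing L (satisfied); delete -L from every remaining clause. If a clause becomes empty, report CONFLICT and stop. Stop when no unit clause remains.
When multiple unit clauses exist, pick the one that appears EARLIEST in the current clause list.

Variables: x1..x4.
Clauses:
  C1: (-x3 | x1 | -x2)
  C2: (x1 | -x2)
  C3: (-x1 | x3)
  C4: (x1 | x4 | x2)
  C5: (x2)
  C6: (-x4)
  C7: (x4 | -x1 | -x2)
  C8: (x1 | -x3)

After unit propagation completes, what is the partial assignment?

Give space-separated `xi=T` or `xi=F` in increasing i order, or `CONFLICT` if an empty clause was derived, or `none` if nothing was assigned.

unit clause [2] forces x2=T; simplify:
  drop -2 from [-3, 1, -2] -> [-3, 1]
  drop -2 from [1, -2] -> [1]
  drop -2 from [4, -1, -2] -> [4, -1]
  satisfied 2 clause(s); 6 remain; assigned so far: [2]
unit clause [1] forces x1=T; simplify:
  drop -1 from [-1, 3] -> [3]
  drop -1 from [4, -1] -> [4]
  satisfied 3 clause(s); 3 remain; assigned so far: [1, 2]
unit clause [3] forces x3=T; simplify:
  satisfied 1 clause(s); 2 remain; assigned so far: [1, 2, 3]
unit clause [-4] forces x4=F; simplify:
  drop 4 from [4] -> [] (empty!)
  satisfied 1 clause(s); 1 remain; assigned so far: [1, 2, 3, 4]
CONFLICT (empty clause)

Answer: CONFLICT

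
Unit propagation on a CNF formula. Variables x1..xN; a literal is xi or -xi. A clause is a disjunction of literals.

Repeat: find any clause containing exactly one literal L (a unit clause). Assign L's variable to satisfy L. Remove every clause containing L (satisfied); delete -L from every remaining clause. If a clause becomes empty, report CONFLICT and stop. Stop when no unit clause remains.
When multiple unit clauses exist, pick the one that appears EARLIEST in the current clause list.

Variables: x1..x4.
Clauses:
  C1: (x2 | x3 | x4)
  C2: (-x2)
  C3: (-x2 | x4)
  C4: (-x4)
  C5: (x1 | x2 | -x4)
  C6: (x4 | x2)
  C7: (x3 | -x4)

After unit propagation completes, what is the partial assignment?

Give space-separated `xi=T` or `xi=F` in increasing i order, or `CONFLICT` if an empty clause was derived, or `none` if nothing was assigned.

unit clause [-2] forces x2=F; simplify:
  drop 2 from [2, 3, 4] -> [3, 4]
  drop 2 from [1, 2, -4] -> [1, -4]
  drop 2 from [4, 2] -> [4]
  satisfied 2 clause(s); 5 remain; assigned so far: [2]
unit clause [-4] forces x4=F; simplify:
  drop 4 from [3, 4] -> [3]
  drop 4 from [4] -> [] (empty!)
  satisfied 3 clause(s); 2 remain; assigned so far: [2, 4]
CONFLICT (empty clause)

Answer: CONFLICT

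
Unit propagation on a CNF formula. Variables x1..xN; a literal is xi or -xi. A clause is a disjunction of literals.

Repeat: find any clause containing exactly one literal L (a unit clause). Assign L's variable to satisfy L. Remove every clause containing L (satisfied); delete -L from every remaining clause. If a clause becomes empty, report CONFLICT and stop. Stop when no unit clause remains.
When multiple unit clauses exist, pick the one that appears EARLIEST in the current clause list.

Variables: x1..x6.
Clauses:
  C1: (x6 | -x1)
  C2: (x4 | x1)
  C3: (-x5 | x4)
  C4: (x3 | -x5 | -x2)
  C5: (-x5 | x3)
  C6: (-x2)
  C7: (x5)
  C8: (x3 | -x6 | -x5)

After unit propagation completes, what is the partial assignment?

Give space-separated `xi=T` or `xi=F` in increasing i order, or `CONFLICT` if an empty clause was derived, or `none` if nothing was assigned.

unit clause [-2] forces x2=F; simplify:
  satisfied 2 clause(s); 6 remain; assigned so far: [2]
unit clause [5] forces x5=T; simplify:
  drop -5 from [-5, 4] -> [4]
  drop -5 from [-5, 3] -> [3]
  drop -5 from [3, -6, -5] -> [3, -6]
  satisfied 1 clause(s); 5 remain; assigned so far: [2, 5]
unit clause [4] forces x4=T; simplify:
  satisfied 2 clause(s); 3 remain; assigned so far: [2, 4, 5]
unit clause [3] forces x3=T; simplify:
  satisfied 2 clause(s); 1 remain; assigned so far: [2, 3, 4, 5]

Answer: x2=F x3=T x4=T x5=T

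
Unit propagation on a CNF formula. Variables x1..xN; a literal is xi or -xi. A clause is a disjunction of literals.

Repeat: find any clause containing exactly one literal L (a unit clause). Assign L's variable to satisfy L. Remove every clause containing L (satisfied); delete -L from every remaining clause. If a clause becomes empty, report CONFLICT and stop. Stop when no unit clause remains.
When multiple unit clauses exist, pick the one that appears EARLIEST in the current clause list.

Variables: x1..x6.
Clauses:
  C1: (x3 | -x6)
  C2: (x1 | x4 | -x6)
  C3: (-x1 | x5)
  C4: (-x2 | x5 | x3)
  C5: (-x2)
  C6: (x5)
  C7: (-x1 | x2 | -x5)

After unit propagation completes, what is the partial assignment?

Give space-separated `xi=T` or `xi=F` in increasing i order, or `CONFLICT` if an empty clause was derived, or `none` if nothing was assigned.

Answer: x1=F x2=F x5=T

Derivation:
unit clause [-2] forces x2=F; simplify:
  drop 2 from [-1, 2, -5] -> [-1, -5]
  satisfied 2 clause(s); 5 remain; assigned so far: [2]
unit clause [5] forces x5=T; simplify:
  drop -5 from [-1, -5] -> [-1]
  satisfied 2 clause(s); 3 remain; assigned so far: [2, 5]
unit clause [-1] forces x1=F; simplify:
  drop 1 from [1, 4, -6] -> [4, -6]
  satisfied 1 clause(s); 2 remain; assigned so far: [1, 2, 5]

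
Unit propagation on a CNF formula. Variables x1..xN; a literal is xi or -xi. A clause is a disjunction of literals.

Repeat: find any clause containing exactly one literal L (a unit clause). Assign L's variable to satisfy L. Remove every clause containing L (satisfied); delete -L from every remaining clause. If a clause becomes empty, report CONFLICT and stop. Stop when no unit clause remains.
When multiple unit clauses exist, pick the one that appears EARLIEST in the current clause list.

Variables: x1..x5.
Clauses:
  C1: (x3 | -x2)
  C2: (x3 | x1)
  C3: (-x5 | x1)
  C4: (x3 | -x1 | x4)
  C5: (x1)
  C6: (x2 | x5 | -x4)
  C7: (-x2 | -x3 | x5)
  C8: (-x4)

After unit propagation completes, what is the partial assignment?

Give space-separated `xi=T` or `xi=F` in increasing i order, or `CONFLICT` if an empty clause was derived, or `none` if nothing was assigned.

Answer: x1=T x3=T x4=F

Derivation:
unit clause [1] forces x1=T; simplify:
  drop -1 from [3, -1, 4] -> [3, 4]
  satisfied 3 clause(s); 5 remain; assigned so far: [1]
unit clause [-4] forces x4=F; simplify:
  drop 4 from [3, 4] -> [3]
  satisfied 2 clause(s); 3 remain; assigned so far: [1, 4]
unit clause [3] forces x3=T; simplify:
  drop -3 from [-2, -3, 5] -> [-2, 5]
  satisfied 2 clause(s); 1 remain; assigned so far: [1, 3, 4]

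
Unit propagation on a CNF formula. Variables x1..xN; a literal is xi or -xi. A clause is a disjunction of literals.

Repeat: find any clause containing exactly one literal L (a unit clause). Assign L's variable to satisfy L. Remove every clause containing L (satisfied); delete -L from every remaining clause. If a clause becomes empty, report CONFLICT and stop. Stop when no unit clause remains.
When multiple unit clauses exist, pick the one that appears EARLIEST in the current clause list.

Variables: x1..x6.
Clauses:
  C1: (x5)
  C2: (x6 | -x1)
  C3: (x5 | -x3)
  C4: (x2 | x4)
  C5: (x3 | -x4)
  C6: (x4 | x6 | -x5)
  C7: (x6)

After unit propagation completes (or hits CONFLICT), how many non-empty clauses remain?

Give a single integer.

Answer: 2

Derivation:
unit clause [5] forces x5=T; simplify:
  drop -5 from [4, 6, -5] -> [4, 6]
  satisfied 2 clause(s); 5 remain; assigned so far: [5]
unit clause [6] forces x6=T; simplify:
  satisfied 3 clause(s); 2 remain; assigned so far: [5, 6]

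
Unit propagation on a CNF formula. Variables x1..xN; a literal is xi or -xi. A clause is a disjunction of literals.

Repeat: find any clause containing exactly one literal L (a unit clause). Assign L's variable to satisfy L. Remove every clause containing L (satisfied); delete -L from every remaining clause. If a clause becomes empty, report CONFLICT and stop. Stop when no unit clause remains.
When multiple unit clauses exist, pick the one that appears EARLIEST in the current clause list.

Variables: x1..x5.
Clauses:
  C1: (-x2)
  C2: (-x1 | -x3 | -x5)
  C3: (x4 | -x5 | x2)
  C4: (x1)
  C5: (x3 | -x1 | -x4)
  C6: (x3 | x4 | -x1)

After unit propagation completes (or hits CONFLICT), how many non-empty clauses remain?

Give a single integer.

Answer: 4

Derivation:
unit clause [-2] forces x2=F; simplify:
  drop 2 from [4, -5, 2] -> [4, -5]
  satisfied 1 clause(s); 5 remain; assigned so far: [2]
unit clause [1] forces x1=T; simplify:
  drop -1 from [-1, -3, -5] -> [-3, -5]
  drop -1 from [3, -1, -4] -> [3, -4]
  drop -1 from [3, 4, -1] -> [3, 4]
  satisfied 1 clause(s); 4 remain; assigned so far: [1, 2]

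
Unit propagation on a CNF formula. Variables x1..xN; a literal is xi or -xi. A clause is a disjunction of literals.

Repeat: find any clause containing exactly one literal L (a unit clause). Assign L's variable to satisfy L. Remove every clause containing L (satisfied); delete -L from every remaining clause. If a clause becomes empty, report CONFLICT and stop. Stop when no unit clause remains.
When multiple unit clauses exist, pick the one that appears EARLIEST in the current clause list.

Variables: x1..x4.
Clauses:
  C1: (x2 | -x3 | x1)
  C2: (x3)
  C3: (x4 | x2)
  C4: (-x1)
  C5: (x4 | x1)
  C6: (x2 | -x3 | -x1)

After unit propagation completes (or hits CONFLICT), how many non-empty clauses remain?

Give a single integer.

Answer: 0

Derivation:
unit clause [3] forces x3=T; simplify:
  drop -3 from [2, -3, 1] -> [2, 1]
  drop -3 from [2, -3, -1] -> [2, -1]
  satisfied 1 clause(s); 5 remain; assigned so far: [3]
unit clause [-1] forces x1=F; simplify:
  drop 1 from [2, 1] -> [2]
  drop 1 from [4, 1] -> [4]
  satisfied 2 clause(s); 3 remain; assigned so far: [1, 3]
unit clause [2] forces x2=T; simplify:
  satisfied 2 clause(s); 1 remain; assigned so far: [1, 2, 3]
unit clause [4] forces x4=T; simplify:
  satisfied 1 clause(s); 0 remain; assigned so far: [1, 2, 3, 4]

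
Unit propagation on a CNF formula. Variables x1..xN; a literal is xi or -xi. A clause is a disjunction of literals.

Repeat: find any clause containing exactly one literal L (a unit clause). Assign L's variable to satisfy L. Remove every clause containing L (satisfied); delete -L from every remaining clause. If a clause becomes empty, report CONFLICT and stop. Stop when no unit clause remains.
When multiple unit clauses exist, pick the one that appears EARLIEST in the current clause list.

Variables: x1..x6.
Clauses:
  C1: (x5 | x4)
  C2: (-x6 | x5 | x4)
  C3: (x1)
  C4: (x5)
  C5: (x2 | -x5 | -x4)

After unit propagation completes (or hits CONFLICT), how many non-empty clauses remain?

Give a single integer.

unit clause [1] forces x1=T; simplify:
  satisfied 1 clause(s); 4 remain; assigned so far: [1]
unit clause [5] forces x5=T; simplify:
  drop -5 from [2, -5, -4] -> [2, -4]
  satisfied 3 clause(s); 1 remain; assigned so far: [1, 5]

Answer: 1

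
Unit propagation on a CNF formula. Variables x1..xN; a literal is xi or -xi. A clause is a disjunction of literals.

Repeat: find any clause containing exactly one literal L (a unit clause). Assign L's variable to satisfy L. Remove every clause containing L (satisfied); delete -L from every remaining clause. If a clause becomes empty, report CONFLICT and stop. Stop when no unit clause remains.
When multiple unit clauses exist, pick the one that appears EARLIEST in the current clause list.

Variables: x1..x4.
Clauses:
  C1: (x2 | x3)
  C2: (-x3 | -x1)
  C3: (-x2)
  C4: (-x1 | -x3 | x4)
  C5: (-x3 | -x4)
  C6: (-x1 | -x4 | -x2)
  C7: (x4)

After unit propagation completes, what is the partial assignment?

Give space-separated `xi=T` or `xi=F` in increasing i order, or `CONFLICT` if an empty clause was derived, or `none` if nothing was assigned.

unit clause [-2] forces x2=F; simplify:
  drop 2 from [2, 3] -> [3]
  satisfied 2 clause(s); 5 remain; assigned so far: [2]
unit clause [3] forces x3=T; simplify:
  drop -3 from [-3, -1] -> [-1]
  drop -3 from [-1, -3, 4] -> [-1, 4]
  drop -3 from [-3, -4] -> [-4]
  satisfied 1 clause(s); 4 remain; assigned so far: [2, 3]
unit clause [-1] forces x1=F; simplify:
  satisfied 2 clause(s); 2 remain; assigned so far: [1, 2, 3]
unit clause [-4] forces x4=F; simplify:
  drop 4 from [4] -> [] (empty!)
  satisfied 1 clause(s); 1 remain; assigned so far: [1, 2, 3, 4]
CONFLICT (empty clause)

Answer: CONFLICT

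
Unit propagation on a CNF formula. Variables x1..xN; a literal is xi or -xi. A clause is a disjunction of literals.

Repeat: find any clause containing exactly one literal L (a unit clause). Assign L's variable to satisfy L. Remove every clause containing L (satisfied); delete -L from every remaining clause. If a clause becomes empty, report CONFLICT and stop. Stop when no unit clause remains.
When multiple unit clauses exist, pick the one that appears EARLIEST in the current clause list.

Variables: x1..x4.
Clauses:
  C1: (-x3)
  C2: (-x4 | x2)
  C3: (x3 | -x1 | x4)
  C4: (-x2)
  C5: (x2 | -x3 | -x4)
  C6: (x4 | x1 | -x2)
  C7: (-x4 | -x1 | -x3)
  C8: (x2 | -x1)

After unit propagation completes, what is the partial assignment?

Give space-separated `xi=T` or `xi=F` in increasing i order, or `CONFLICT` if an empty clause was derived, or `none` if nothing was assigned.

unit clause [-3] forces x3=F; simplify:
  drop 3 from [3, -1, 4] -> [-1, 4]
  satisfied 3 clause(s); 5 remain; assigned so far: [3]
unit clause [-2] forces x2=F; simplify:
  drop 2 from [-4, 2] -> [-4]
  drop 2 from [2, -1] -> [-1]
  satisfied 2 clause(s); 3 remain; assigned so far: [2, 3]
unit clause [-4] forces x4=F; simplify:
  drop 4 from [-1, 4] -> [-1]
  satisfied 1 clause(s); 2 remain; assigned so far: [2, 3, 4]
unit clause [-1] forces x1=F; simplify:
  satisfied 2 clause(s); 0 remain; assigned so far: [1, 2, 3, 4]

Answer: x1=F x2=F x3=F x4=F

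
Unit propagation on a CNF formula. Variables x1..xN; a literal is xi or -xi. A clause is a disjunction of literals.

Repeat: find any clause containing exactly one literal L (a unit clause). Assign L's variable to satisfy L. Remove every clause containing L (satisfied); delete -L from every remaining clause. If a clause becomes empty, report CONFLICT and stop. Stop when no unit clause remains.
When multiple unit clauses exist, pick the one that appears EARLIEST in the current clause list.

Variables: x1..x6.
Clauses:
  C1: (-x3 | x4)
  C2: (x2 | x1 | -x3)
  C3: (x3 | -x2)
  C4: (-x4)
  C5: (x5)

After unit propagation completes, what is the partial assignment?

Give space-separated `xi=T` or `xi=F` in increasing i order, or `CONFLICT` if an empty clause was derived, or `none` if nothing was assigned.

Answer: x2=F x3=F x4=F x5=T

Derivation:
unit clause [-4] forces x4=F; simplify:
  drop 4 from [-3, 4] -> [-3]
  satisfied 1 clause(s); 4 remain; assigned so far: [4]
unit clause [-3] forces x3=F; simplify:
  drop 3 from [3, -2] -> [-2]
  satisfied 2 clause(s); 2 remain; assigned so far: [3, 4]
unit clause [-2] forces x2=F; simplify:
  satisfied 1 clause(s); 1 remain; assigned so far: [2, 3, 4]
unit clause [5] forces x5=T; simplify:
  satisfied 1 clause(s); 0 remain; assigned so far: [2, 3, 4, 5]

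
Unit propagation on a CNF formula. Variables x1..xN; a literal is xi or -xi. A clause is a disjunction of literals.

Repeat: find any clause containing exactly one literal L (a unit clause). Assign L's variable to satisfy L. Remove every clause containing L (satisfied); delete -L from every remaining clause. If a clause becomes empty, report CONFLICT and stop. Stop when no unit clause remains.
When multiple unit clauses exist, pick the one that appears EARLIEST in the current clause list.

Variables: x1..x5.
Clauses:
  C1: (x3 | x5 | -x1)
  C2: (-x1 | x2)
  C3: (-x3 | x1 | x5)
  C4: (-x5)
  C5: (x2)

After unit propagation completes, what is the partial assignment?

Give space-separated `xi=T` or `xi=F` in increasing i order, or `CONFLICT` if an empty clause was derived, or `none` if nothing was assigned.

unit clause [-5] forces x5=F; simplify:
  drop 5 from [3, 5, -1] -> [3, -1]
  drop 5 from [-3, 1, 5] -> [-3, 1]
  satisfied 1 clause(s); 4 remain; assigned so far: [5]
unit clause [2] forces x2=T; simplify:
  satisfied 2 clause(s); 2 remain; assigned so far: [2, 5]

Answer: x2=T x5=F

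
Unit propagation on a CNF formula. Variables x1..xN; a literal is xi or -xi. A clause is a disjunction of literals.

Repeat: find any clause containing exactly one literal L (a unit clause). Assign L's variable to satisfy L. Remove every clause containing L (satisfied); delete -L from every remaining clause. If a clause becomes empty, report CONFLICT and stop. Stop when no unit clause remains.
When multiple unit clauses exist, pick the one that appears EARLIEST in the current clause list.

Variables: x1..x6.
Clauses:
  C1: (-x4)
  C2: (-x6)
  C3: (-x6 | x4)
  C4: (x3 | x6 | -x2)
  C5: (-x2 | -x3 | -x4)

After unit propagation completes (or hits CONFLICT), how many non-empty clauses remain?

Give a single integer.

unit clause [-4] forces x4=F; simplify:
  drop 4 from [-6, 4] -> [-6]
  satisfied 2 clause(s); 3 remain; assigned so far: [4]
unit clause [-6] forces x6=F; simplify:
  drop 6 from [3, 6, -2] -> [3, -2]
  satisfied 2 clause(s); 1 remain; assigned so far: [4, 6]

Answer: 1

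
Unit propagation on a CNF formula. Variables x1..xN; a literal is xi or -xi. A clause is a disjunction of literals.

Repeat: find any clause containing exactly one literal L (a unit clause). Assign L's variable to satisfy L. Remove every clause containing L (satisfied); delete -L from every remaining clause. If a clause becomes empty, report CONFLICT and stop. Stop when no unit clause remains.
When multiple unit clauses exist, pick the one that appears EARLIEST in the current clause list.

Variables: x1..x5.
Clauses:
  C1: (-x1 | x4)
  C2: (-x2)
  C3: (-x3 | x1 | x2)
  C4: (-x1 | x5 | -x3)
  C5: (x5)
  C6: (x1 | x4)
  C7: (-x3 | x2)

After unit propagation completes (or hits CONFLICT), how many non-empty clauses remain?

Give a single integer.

Answer: 2

Derivation:
unit clause [-2] forces x2=F; simplify:
  drop 2 from [-3, 1, 2] -> [-3, 1]
  drop 2 from [-3, 2] -> [-3]
  satisfied 1 clause(s); 6 remain; assigned so far: [2]
unit clause [5] forces x5=T; simplify:
  satisfied 2 clause(s); 4 remain; assigned so far: [2, 5]
unit clause [-3] forces x3=F; simplify:
  satisfied 2 clause(s); 2 remain; assigned so far: [2, 3, 5]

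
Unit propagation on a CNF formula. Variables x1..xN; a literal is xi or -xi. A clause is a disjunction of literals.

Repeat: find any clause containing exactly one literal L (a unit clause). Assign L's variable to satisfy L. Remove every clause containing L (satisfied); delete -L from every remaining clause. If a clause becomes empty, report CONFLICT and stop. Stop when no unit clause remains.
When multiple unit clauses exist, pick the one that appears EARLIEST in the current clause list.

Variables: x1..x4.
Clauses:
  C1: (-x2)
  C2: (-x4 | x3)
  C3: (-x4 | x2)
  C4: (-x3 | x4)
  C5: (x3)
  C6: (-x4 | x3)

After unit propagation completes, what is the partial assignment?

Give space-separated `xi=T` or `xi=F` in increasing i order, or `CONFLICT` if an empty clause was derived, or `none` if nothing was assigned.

unit clause [-2] forces x2=F; simplify:
  drop 2 from [-4, 2] -> [-4]
  satisfied 1 clause(s); 5 remain; assigned so far: [2]
unit clause [-4] forces x4=F; simplify:
  drop 4 from [-3, 4] -> [-3]
  satisfied 3 clause(s); 2 remain; assigned so far: [2, 4]
unit clause [-3] forces x3=F; simplify:
  drop 3 from [3] -> [] (empty!)
  satisfied 1 clause(s); 1 remain; assigned so far: [2, 3, 4]
CONFLICT (empty clause)

Answer: CONFLICT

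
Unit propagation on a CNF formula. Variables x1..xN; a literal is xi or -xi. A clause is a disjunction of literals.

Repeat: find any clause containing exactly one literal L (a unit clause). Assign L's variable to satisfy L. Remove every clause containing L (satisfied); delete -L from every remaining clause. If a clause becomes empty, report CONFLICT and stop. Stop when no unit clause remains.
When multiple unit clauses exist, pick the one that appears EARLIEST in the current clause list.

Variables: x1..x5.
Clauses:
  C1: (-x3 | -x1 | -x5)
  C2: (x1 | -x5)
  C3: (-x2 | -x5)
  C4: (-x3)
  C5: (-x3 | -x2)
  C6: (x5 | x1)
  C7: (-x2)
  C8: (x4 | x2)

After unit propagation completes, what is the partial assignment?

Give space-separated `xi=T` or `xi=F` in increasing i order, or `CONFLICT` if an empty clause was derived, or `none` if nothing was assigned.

unit clause [-3] forces x3=F; simplify:
  satisfied 3 clause(s); 5 remain; assigned so far: [3]
unit clause [-2] forces x2=F; simplify:
  drop 2 from [4, 2] -> [4]
  satisfied 2 clause(s); 3 remain; assigned so far: [2, 3]
unit clause [4] forces x4=T; simplify:
  satisfied 1 clause(s); 2 remain; assigned so far: [2, 3, 4]

Answer: x2=F x3=F x4=T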